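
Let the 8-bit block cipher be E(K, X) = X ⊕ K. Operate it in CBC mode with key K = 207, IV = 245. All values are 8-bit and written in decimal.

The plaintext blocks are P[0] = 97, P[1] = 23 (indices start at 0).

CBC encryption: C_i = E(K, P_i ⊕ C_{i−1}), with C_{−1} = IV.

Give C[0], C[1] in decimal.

C[0]: P[0] ⊕ 245 = 148; E(K, 148) = 91.
C[1]: P[1] ⊕ 91 = 76; E(K, 76) = 131.

C[0] = 91, C[1] = 131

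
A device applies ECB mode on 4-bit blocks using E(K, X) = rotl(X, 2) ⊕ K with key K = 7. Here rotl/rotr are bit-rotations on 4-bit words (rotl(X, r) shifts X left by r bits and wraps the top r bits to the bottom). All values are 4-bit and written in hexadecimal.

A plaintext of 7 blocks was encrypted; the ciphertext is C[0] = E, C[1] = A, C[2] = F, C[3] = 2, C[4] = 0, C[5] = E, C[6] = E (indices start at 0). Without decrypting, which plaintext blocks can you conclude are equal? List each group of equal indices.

P[0] = P[5] = P[6]

ECB encrypts each block independently with the same key, so equal ciphertext blocks imply equal plaintext blocks.
C[0] = C[5] = C[6] = E, so P[0] = P[5] = P[6].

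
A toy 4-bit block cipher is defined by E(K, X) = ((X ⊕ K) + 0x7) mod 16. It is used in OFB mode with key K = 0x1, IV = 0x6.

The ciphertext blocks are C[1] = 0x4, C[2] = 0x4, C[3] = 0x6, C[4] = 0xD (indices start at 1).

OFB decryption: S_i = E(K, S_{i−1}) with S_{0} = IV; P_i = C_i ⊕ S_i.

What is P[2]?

P[1]: S = E(K, 0x6) = 0xE; 0x4 ⊕ 0xE = 0xA.
P[2]: S = E(K, 0xE) = 0x6; 0x4 ⊕ 0x6 = 0x2.

P[2] = 0x2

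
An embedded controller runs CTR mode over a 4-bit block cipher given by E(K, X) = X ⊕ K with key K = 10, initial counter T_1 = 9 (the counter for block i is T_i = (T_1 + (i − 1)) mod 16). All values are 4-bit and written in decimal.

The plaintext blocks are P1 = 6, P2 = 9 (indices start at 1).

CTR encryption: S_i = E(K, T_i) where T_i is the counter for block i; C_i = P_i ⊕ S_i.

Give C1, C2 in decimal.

C1 = 5, C2 = 9

C1: T = 9, S = E(K, T) = 3; 6 ⊕ 3 = 5.
C2: T = 10, S = E(K, T) = 0; 9 ⊕ 0 = 9.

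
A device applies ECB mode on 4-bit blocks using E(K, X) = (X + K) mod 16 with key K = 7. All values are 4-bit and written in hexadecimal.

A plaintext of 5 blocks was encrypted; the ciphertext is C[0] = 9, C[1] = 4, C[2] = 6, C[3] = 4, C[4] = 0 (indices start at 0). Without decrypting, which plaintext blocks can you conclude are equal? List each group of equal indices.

ECB encrypts each block independently with the same key, so equal ciphertext blocks imply equal plaintext blocks.
C[1] = C[3] = 4, so P[1] = P[3].

P[1] = P[3]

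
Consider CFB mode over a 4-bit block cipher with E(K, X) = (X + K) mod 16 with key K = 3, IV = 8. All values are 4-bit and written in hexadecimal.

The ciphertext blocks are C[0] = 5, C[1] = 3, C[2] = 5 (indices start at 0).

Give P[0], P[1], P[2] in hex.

CFB decryption: P_i = C_i ⊕ E(K, C_{i−1}), with C_{−1} = IV.
P[0]: E(K, 8) = B; 5 ⊕ B = E.
P[1]: E(K, 5) = 8; 3 ⊕ 8 = B.
P[2]: E(K, 3) = 6; 5 ⊕ 6 = 3.

P[0] = E, P[1] = B, P[2] = 3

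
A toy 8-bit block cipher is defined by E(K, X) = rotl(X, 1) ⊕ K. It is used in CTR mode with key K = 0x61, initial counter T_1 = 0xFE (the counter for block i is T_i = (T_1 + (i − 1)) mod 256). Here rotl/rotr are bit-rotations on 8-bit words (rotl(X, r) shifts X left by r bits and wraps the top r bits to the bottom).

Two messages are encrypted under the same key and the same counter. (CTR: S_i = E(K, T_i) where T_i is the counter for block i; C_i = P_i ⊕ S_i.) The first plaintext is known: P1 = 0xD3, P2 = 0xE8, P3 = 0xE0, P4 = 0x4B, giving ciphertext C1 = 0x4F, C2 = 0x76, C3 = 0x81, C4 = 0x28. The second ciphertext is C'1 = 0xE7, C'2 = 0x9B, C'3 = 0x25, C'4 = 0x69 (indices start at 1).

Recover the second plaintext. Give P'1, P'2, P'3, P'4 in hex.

P'1 = 0x7B, P'2 = 0x05, P'3 = 0x44, P'4 = 0x0A

In CTR with a reused counter, both messages share the same keystream S_i, so C_i ⊕ C'_i = P_i ⊕ P'_i and thus P'_i = P_i ⊕ C_i ⊕ C'_i.
P'1: 0xD3 ⊕ 0x4F ⊕ 0xE7 = 0x7B.
P'2: 0xE8 ⊕ 0x76 ⊕ 0x9B = 0x05.
P'3: 0xE0 ⊕ 0x81 ⊕ 0x25 = 0x44.
P'4: 0x4B ⊕ 0x28 ⊕ 0x69 = 0x0A.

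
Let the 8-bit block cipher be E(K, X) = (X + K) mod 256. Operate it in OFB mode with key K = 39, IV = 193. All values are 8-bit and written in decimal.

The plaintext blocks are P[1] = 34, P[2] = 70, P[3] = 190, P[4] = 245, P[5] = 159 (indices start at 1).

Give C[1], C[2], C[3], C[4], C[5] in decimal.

C[1] = 202, C[2] = 73, C[3] = 136, C[4] = 168, C[5] = 27

OFB encryption: S_i = E(K, S_{i−1}) with S_{0} = IV; C_i = P_i ⊕ S_i.
C[1]: S = E(K, 193) = 232; 34 ⊕ 232 = 202.
C[2]: S = E(K, 232) = 15; 70 ⊕ 15 = 73.
C[3]: S = E(K, 15) = 54; 190 ⊕ 54 = 136.
C[4]: S = E(K, 54) = 93; 245 ⊕ 93 = 168.
C[5]: S = E(K, 93) = 132; 159 ⊕ 132 = 27.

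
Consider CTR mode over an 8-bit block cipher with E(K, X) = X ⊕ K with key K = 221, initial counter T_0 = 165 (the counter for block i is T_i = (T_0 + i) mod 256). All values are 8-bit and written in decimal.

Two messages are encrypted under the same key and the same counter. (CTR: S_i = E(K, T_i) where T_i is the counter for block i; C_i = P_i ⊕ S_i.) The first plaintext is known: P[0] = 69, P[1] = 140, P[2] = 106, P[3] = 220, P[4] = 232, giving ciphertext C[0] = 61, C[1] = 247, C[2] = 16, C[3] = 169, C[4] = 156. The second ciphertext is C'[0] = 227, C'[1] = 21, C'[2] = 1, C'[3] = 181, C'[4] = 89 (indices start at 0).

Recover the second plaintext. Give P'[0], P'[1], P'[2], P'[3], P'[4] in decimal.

In CTR with a reused counter, both messages share the same keystream S_i, so C_i ⊕ C'_i = P_i ⊕ P'_i and thus P'_i = P_i ⊕ C_i ⊕ C'_i.
P'[0]: 69 ⊕ 61 ⊕ 227 = 155.
P'[1]: 140 ⊕ 247 ⊕ 21 = 110.
P'[2]: 106 ⊕ 16 ⊕ 1 = 123.
P'[3]: 220 ⊕ 169 ⊕ 181 = 192.
P'[4]: 232 ⊕ 156 ⊕ 89 = 45.

P'[0] = 155, P'[1] = 110, P'[2] = 123, P'[3] = 192, P'[4] = 45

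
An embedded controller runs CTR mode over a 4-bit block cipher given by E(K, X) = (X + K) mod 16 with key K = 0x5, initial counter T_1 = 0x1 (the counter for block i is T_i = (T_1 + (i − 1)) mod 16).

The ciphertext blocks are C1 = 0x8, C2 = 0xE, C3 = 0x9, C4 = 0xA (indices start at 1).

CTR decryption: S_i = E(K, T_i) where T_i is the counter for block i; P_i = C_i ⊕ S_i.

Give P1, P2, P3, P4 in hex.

P1: T = 0x1, S = E(K, T) = 0x6; 0x8 ⊕ 0x6 = 0xE.
P2: T = 0x2, S = E(K, T) = 0x7; 0xE ⊕ 0x7 = 0x9.
P3: T = 0x3, S = E(K, T) = 0x8; 0x9 ⊕ 0x8 = 0x1.
P4: T = 0x4, S = E(K, T) = 0x9; 0xA ⊕ 0x9 = 0x3.

P1 = 0xE, P2 = 0x9, P3 = 0x1, P4 = 0x3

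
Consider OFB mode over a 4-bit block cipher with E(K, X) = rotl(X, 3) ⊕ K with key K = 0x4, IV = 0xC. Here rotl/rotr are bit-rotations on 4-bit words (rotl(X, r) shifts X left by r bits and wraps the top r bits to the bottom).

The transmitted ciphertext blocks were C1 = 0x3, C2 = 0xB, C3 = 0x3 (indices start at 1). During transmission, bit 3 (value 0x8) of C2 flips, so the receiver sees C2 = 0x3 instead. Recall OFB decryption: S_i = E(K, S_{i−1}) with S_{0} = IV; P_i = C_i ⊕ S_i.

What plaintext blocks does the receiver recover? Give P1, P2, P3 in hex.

Only C2 changed, to 0x3. In OFB, a change in C_i flips the same bit in P_i only; the keystream is unaffected. Decrypting the received ciphertext:
P1: S = E(K, 0xC) = 0x2; 0x3 ⊕ 0x2 = 0x1.
P2: S = E(K, 0x2) = 0x5; 0x3 ⊕ 0x5 = 0x6.
P3: S = E(K, 0x5) = 0xE; 0x3 ⊕ 0xE = 0xD.
Blocks that differ from the original plaintext: P2.

P1 = 0x1, P2 = 0x6, P3 = 0xD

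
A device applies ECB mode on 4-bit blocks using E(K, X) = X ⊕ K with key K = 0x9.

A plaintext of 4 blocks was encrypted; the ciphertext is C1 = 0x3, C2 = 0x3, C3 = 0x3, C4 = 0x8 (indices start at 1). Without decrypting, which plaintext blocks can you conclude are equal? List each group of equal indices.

P1 = P2 = P3

ECB encrypts each block independently with the same key, so equal ciphertext blocks imply equal plaintext blocks.
C1 = C2 = C3 = 0x3, so P1 = P2 = P3.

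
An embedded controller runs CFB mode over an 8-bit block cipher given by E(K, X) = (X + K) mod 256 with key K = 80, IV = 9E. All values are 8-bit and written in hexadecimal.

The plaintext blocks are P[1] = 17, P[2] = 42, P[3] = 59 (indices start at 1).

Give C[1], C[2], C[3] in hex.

C[1] = 09, C[2] = CB, C[3] = 12

CFB encryption: C_i = P_i ⊕ E(K, C_{i−1}), with C_{0} = IV.
C[1]: E(K, 9E) = 1E; 17 ⊕ 1E = 09.
C[2]: E(K, 09) = 89; 42 ⊕ 89 = CB.
C[3]: E(K, CB) = 4B; 59 ⊕ 4B = 12.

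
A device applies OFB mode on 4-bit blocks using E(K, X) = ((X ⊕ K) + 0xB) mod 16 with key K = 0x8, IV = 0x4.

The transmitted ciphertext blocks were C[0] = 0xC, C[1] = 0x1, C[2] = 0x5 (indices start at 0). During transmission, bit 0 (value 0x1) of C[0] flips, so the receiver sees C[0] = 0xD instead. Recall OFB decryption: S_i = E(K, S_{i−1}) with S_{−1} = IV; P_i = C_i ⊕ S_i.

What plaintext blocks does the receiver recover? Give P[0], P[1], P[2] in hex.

P[0] = 0xA, P[1] = 0xB, P[2] = 0x8

Only C[0] changed, to 0xD. In OFB, a change in C_i flips the same bit in P_i only; the keystream is unaffected. Decrypting the received ciphertext:
P[0]: S = E(K, 0x4) = 0x7; 0xD ⊕ 0x7 = 0xA.
P[1]: S = E(K, 0x7) = 0xA; 0x1 ⊕ 0xA = 0xB.
P[2]: S = E(K, 0xA) = 0xD; 0x5 ⊕ 0xD = 0x8.
Blocks that differ from the original plaintext: P[0].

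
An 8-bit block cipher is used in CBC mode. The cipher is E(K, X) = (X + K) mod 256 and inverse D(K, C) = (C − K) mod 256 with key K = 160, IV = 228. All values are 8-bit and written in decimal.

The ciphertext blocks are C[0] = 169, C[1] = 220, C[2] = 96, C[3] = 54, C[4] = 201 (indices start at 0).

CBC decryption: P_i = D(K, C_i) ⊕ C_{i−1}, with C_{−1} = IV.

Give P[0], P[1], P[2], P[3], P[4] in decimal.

P[0]: D(K, 169) = 9; 9 ⊕ 228 = 237.
P[1]: D(K, 220) = 60; 60 ⊕ 169 = 149.
P[2]: D(K, 96) = 192; 192 ⊕ 220 = 28.
P[3]: D(K, 54) = 150; 150 ⊕ 96 = 246.
P[4]: D(K, 201) = 41; 41 ⊕ 54 = 31.

P[0] = 237, P[1] = 149, P[2] = 28, P[3] = 246, P[4] = 31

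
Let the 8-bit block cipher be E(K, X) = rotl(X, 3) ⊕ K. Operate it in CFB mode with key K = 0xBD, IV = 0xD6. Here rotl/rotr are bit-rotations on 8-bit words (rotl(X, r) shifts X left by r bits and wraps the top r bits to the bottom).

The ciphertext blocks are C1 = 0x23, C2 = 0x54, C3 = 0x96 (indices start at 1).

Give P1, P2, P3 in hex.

CFB decryption: P_i = C_i ⊕ E(K, C_{i−1}), with C_{0} = IV.
P1: E(K, 0xD6) = 0x0B; 0x23 ⊕ 0x0B = 0x28.
P2: E(K, 0x23) = 0xA4; 0x54 ⊕ 0xA4 = 0xF0.
P3: E(K, 0x54) = 0x1F; 0x96 ⊕ 0x1F = 0x89.

P1 = 0x28, P2 = 0xF0, P3 = 0x89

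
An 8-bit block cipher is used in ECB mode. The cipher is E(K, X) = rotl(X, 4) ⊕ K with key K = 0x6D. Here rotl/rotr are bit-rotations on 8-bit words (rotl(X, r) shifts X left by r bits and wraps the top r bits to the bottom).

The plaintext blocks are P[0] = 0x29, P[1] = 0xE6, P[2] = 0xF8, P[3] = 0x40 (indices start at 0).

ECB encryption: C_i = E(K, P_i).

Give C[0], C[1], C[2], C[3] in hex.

C[0] = 0xFF, C[1] = 0x03, C[2] = 0xE2, C[3] = 0x69

C[0]: E(K, 0x29) = 0xFF.
C[1]: E(K, 0xE6) = 0x03.
C[2]: E(K, 0xF8) = 0xE2.
C[3]: E(K, 0x40) = 0x69.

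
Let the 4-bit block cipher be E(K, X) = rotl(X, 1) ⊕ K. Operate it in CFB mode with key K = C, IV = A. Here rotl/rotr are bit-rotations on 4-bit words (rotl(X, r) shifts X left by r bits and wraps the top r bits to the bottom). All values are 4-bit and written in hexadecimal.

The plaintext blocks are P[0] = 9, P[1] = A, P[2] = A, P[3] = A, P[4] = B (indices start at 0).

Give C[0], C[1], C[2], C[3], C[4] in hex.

CFB encryption: C_i = P_i ⊕ E(K, C_{i−1}), with C_{−1} = IV.
C[0]: E(K, A) = 9; 9 ⊕ 9 = 0.
C[1]: E(K, 0) = C; A ⊕ C = 6.
C[2]: E(K, 6) = 0; A ⊕ 0 = A.
C[3]: E(K, A) = 9; A ⊕ 9 = 3.
C[4]: E(K, 3) = A; B ⊕ A = 1.

C[0] = 0, C[1] = 6, C[2] = A, C[3] = 3, C[4] = 1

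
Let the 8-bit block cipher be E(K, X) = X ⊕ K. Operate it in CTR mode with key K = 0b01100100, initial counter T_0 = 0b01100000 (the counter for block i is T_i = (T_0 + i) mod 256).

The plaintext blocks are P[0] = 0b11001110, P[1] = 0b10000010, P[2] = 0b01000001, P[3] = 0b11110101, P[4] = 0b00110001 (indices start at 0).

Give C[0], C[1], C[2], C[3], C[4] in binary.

C[0] = 0b11001010, C[1] = 0b10000111, C[2] = 0b01000111, C[3] = 0b11110010, C[4] = 0b00110001

CTR encryption: S_i = E(K, T_i) where T_i is the counter for block i; C_i = P_i ⊕ S_i.
C[0]: T = 0b01100000, S = E(K, T) = 0b00000100; 0b11001110 ⊕ 0b00000100 = 0b11001010.
C[1]: T = 0b01100001, S = E(K, T) = 0b00000101; 0b10000010 ⊕ 0b00000101 = 0b10000111.
C[2]: T = 0b01100010, S = E(K, T) = 0b00000110; 0b01000001 ⊕ 0b00000110 = 0b01000111.
C[3]: T = 0b01100011, S = E(K, T) = 0b00000111; 0b11110101 ⊕ 0b00000111 = 0b11110010.
C[4]: T = 0b01100100, S = E(K, T) = 0b00000000; 0b00110001 ⊕ 0b00000000 = 0b00110001.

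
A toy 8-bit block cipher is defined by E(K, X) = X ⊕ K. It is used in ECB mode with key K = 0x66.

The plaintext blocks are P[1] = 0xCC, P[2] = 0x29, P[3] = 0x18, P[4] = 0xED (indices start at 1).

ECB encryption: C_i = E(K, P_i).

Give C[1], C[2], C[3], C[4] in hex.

C[1]: E(K, 0xCC) = 0xAA.
C[2]: E(K, 0x29) = 0x4F.
C[3]: E(K, 0x18) = 0x7E.
C[4]: E(K, 0xED) = 0x8B.

C[1] = 0xAA, C[2] = 0x4F, C[3] = 0x7E, C[4] = 0x8B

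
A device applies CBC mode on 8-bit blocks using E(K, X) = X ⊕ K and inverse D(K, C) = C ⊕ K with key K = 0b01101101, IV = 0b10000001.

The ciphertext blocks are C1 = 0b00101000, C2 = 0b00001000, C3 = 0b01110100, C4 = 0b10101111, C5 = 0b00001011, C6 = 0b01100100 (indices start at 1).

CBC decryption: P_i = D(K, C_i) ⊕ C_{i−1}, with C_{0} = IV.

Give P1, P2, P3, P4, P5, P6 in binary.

P1: D(K, 0b00101000) = 0b01000101; 0b01000101 ⊕ 0b10000001 = 0b11000100.
P2: D(K, 0b00001000) = 0b01100101; 0b01100101 ⊕ 0b00101000 = 0b01001101.
P3: D(K, 0b01110100) = 0b00011001; 0b00011001 ⊕ 0b00001000 = 0b00010001.
P4: D(K, 0b10101111) = 0b11000010; 0b11000010 ⊕ 0b01110100 = 0b10110110.
P5: D(K, 0b00001011) = 0b01100110; 0b01100110 ⊕ 0b10101111 = 0b11001001.
P6: D(K, 0b01100100) = 0b00001001; 0b00001001 ⊕ 0b00001011 = 0b00000010.

P1 = 0b11000100, P2 = 0b01001101, P3 = 0b00010001, P4 = 0b10110110, P5 = 0b11001001, P6 = 0b00000010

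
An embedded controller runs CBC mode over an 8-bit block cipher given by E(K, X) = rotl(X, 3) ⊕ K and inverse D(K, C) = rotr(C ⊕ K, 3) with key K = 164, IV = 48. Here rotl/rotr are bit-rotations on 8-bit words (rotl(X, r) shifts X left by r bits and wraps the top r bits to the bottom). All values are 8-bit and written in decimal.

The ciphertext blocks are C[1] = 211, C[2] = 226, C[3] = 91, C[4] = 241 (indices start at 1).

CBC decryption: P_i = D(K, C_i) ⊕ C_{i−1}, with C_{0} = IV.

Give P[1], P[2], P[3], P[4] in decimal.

P[1]: D(K, 211) = 238; 238 ⊕ 48 = 222.
P[2]: D(K, 226) = 200; 200 ⊕ 211 = 27.
P[3]: D(K, 91) = 255; 255 ⊕ 226 = 29.
P[4]: D(K, 241) = 170; 170 ⊕ 91 = 241.

P[1] = 222, P[2] = 27, P[3] = 29, P[4] = 241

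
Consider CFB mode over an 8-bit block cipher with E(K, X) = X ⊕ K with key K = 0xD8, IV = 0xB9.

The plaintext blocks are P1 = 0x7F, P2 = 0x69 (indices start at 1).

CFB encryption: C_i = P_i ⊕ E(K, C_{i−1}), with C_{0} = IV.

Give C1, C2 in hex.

C1: E(K, 0xB9) = 0x61; 0x7F ⊕ 0x61 = 0x1E.
C2: E(K, 0x1E) = 0xC6; 0x69 ⊕ 0xC6 = 0xAF.

C1 = 0x1E, C2 = 0xAF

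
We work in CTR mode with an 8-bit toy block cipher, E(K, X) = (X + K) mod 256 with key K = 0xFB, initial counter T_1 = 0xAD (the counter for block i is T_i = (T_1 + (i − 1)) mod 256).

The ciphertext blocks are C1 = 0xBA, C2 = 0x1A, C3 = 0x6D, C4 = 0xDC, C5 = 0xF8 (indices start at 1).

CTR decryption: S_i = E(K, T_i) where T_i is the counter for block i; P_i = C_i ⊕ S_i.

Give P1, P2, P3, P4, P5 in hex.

P1: T = 0xAD, S = E(K, T) = 0xA8; 0xBA ⊕ 0xA8 = 0x12.
P2: T = 0xAE, S = E(K, T) = 0xA9; 0x1A ⊕ 0xA9 = 0xB3.
P3: T = 0xAF, S = E(K, T) = 0xAA; 0x6D ⊕ 0xAA = 0xC7.
P4: T = 0xB0, S = E(K, T) = 0xAB; 0xDC ⊕ 0xAB = 0x77.
P5: T = 0xB1, S = E(K, T) = 0xAC; 0xF8 ⊕ 0xAC = 0x54.

P1 = 0x12, P2 = 0xB3, P3 = 0xC7, P4 = 0x77, P5 = 0x54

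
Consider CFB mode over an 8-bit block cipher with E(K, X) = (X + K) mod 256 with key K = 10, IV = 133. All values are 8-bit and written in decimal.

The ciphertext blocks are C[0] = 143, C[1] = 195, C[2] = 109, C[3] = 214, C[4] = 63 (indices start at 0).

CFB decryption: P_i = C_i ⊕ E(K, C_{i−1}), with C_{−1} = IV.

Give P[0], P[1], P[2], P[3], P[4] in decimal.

P[0]: E(K, 133) = 143; 143 ⊕ 143 = 0.
P[1]: E(K, 143) = 153; 195 ⊕ 153 = 90.
P[2]: E(K, 195) = 205; 109 ⊕ 205 = 160.
P[3]: E(K, 109) = 119; 214 ⊕ 119 = 161.
P[4]: E(K, 214) = 224; 63 ⊕ 224 = 223.

P[0] = 0, P[1] = 90, P[2] = 160, P[3] = 161, P[4] = 223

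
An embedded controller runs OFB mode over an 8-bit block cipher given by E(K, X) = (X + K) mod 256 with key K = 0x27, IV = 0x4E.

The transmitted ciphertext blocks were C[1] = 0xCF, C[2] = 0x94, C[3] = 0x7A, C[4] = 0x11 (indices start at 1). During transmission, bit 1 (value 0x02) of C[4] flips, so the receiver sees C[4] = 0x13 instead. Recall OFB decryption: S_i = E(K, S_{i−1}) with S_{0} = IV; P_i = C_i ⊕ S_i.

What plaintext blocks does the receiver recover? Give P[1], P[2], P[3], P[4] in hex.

Only C[4] changed, to 0x13. In OFB, a change in C_i flips the same bit in P_i only; the keystream is unaffected. Decrypting the received ciphertext:
P[1]: S = E(K, 0x4E) = 0x75; 0xCF ⊕ 0x75 = 0xBA.
P[2]: S = E(K, 0x75) = 0x9C; 0x94 ⊕ 0x9C = 0x08.
P[3]: S = E(K, 0x9C) = 0xC3; 0x7A ⊕ 0xC3 = 0xB9.
P[4]: S = E(K, 0xC3) = 0xEA; 0x13 ⊕ 0xEA = 0xF9.
Blocks that differ from the original plaintext: P[4].

P[1] = 0xBA, P[2] = 0x08, P[3] = 0xB9, P[4] = 0xF9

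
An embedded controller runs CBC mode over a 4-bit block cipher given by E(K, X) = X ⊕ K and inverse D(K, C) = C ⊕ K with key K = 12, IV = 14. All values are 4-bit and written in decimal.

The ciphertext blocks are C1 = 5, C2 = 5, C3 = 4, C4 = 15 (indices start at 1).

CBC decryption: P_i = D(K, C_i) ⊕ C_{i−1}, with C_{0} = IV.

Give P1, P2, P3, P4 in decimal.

P1: D(K, 5) = 9; 9 ⊕ 14 = 7.
P2: D(K, 5) = 9; 9 ⊕ 5 = 12.
P3: D(K, 4) = 8; 8 ⊕ 5 = 13.
P4: D(K, 15) = 3; 3 ⊕ 4 = 7.

P1 = 7, P2 = 12, P3 = 13, P4 = 7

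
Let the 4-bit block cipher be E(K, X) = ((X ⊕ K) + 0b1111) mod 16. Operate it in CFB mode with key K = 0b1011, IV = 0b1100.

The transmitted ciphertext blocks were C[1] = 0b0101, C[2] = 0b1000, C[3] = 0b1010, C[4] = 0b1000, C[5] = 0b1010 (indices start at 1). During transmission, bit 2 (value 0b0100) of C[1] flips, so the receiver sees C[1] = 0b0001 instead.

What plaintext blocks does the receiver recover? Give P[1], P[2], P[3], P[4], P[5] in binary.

P[1] = 0b0111, P[2] = 0b0001, P[3] = 0b1000, P[4] = 0b1000, P[5] = 0b1000

CFB decryption: P_i = C_i ⊕ E(K, C_{i−1}), with C_{0} = IV.
Only C[1] changed, to 0b0001. In CFB, a change in C_i flips the same bit in P_i and garbles P_{i+1}. Decrypting the received ciphertext:
P[1]: E(K, 0b1100) = 0b0110; 0b0001 ⊕ 0b0110 = 0b0111.
P[2]: E(K, 0b0001) = 0b1001; 0b1000 ⊕ 0b1001 = 0b0001.
P[3]: E(K, 0b1000) = 0b0010; 0b1010 ⊕ 0b0010 = 0b1000.
P[4]: E(K, 0b1010) = 0b0000; 0b1000 ⊕ 0b0000 = 0b1000.
P[5]: E(K, 0b1000) = 0b0010; 0b1010 ⊕ 0b0010 = 0b1000.
Blocks that differ from the original plaintext: P[1], P[2].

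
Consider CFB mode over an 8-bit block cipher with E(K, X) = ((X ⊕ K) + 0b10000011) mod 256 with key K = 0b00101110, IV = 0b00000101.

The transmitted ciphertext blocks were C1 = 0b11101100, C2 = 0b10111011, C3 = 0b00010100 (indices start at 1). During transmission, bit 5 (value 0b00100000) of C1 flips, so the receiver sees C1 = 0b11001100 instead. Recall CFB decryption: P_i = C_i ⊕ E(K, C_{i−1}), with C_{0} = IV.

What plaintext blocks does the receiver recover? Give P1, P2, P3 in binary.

P1 = 0b01100010, P2 = 0b11011110, P3 = 0b00001100

Only C1 changed, to 0b11001100. In CFB, a change in C_i flips the same bit in P_i and garbles P_{i+1}. Decrypting the received ciphertext:
P1: E(K, 0b00000101) = 0b10101110; 0b11001100 ⊕ 0b10101110 = 0b01100010.
P2: E(K, 0b11001100) = 0b01100101; 0b10111011 ⊕ 0b01100101 = 0b11011110.
P3: E(K, 0b10111011) = 0b00011000; 0b00010100 ⊕ 0b00011000 = 0b00001100.
Blocks that differ from the original plaintext: P1, P2.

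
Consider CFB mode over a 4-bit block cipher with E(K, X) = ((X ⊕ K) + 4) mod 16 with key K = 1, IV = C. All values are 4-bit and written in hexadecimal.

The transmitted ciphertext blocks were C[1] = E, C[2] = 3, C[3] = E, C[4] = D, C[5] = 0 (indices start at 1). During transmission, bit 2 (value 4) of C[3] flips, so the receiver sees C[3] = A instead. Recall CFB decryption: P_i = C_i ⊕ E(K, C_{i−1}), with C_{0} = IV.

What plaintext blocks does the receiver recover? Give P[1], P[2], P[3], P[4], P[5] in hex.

Only C[3] changed, to A. In CFB, a change in C_i flips the same bit in P_i and garbles P_{i+1}. Decrypting the received ciphertext:
P[1]: E(K, C) = 1; E ⊕ 1 = F.
P[2]: E(K, E) = 3; 3 ⊕ 3 = 0.
P[3]: E(K, 3) = 6; A ⊕ 6 = C.
P[4]: E(K, A) = F; D ⊕ F = 2.
P[5]: E(K, D) = 0; 0 ⊕ 0 = 0.
Blocks that differ from the original plaintext: P[3], P[4].

P[1] = F, P[2] = 0, P[3] = C, P[4] = 2, P[5] = 0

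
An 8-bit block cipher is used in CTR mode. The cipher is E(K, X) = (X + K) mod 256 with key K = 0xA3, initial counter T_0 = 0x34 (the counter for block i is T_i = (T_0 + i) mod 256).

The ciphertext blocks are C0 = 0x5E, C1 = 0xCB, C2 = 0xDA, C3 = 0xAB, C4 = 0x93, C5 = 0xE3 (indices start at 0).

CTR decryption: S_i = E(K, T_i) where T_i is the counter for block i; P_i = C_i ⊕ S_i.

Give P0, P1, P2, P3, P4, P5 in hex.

P0 = 0x89, P1 = 0x13, P2 = 0x03, P3 = 0x71, P4 = 0x48, P5 = 0x3F

P0: T = 0x34, S = E(K, T) = 0xD7; 0x5E ⊕ 0xD7 = 0x89.
P1: T = 0x35, S = E(K, T) = 0xD8; 0xCB ⊕ 0xD8 = 0x13.
P2: T = 0x36, S = E(K, T) = 0xD9; 0xDA ⊕ 0xD9 = 0x03.
P3: T = 0x37, S = E(K, T) = 0xDA; 0xAB ⊕ 0xDA = 0x71.
P4: T = 0x38, S = E(K, T) = 0xDB; 0x93 ⊕ 0xDB = 0x48.
P5: T = 0x39, S = E(K, T) = 0xDC; 0xE3 ⊕ 0xDC = 0x3F.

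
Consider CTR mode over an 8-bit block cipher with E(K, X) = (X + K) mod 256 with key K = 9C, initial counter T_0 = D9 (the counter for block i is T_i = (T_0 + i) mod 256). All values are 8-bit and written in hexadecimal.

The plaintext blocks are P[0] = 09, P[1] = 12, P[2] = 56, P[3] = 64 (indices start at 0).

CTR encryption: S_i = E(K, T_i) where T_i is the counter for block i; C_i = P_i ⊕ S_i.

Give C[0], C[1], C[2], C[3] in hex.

C[0]: T = D9, S = E(K, T) = 75; 09 ⊕ 75 = 7C.
C[1]: T = DA, S = E(K, T) = 76; 12 ⊕ 76 = 64.
C[2]: T = DB, S = E(K, T) = 77; 56 ⊕ 77 = 21.
C[3]: T = DC, S = E(K, T) = 78; 64 ⊕ 78 = 1C.

C[0] = 7C, C[1] = 64, C[2] = 21, C[3] = 1C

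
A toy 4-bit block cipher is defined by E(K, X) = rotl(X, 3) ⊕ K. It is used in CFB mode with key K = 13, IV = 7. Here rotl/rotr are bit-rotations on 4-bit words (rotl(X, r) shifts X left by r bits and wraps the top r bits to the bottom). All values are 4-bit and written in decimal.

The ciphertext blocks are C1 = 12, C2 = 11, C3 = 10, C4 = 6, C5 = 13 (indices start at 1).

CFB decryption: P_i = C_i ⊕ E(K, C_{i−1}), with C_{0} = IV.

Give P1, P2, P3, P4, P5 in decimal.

P1: E(K, 7) = 6; 12 ⊕ 6 = 10.
P2: E(K, 12) = 11; 11 ⊕ 11 = 0.
P3: E(K, 11) = 0; 10 ⊕ 0 = 10.
P4: E(K, 10) = 8; 6 ⊕ 8 = 14.
P5: E(K, 6) = 14; 13 ⊕ 14 = 3.

P1 = 10, P2 = 0, P3 = 10, P4 = 14, P5 = 3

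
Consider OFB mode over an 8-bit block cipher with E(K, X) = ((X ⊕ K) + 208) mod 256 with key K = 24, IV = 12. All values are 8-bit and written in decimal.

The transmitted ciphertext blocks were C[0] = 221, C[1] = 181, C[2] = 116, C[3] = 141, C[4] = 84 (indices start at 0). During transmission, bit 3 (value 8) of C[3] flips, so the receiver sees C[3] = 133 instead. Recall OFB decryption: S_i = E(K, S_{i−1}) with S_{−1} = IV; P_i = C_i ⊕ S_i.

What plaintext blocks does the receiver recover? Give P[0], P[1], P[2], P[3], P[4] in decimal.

Only C[3] changed, to 133. In OFB, a change in C_i flips the same bit in P_i only; the keystream is unaffected. Decrypting the received ciphertext:
P[0]: S = E(K, 12) = 228; 221 ⊕ 228 = 57.
P[1]: S = E(K, 228) = 204; 181 ⊕ 204 = 121.
P[2]: S = E(K, 204) = 164; 116 ⊕ 164 = 208.
P[3]: S = E(K, 164) = 140; 133 ⊕ 140 = 9.
P[4]: S = E(K, 140) = 100; 84 ⊕ 100 = 48.
Blocks that differ from the original plaintext: P[3].

P[0] = 57, P[1] = 121, P[2] = 208, P[3] = 9, P[4] = 48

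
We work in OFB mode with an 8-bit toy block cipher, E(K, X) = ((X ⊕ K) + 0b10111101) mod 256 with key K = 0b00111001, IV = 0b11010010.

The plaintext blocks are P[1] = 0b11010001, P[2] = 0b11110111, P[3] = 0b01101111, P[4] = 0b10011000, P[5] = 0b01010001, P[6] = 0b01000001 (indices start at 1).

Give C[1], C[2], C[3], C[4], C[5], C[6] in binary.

C[1] = 0b01111001, C[2] = 0b10111001, C[3] = 0b01011011, C[4] = 0b01010010, C[5] = 0b11100001, C[6] = 0b00000111

OFB encryption: S_i = E(K, S_{i−1}) with S_{0} = IV; C_i = P_i ⊕ S_i.
C[1]: S = E(K, 0b11010010) = 0b10101000; 0b11010001 ⊕ 0b10101000 = 0b01111001.
C[2]: S = E(K, 0b10101000) = 0b01001110; 0b11110111 ⊕ 0b01001110 = 0b10111001.
C[3]: S = E(K, 0b01001110) = 0b00110100; 0b01101111 ⊕ 0b00110100 = 0b01011011.
C[4]: S = E(K, 0b00110100) = 0b11001010; 0b10011000 ⊕ 0b11001010 = 0b01010010.
C[5]: S = E(K, 0b11001010) = 0b10110000; 0b01010001 ⊕ 0b10110000 = 0b11100001.
C[6]: S = E(K, 0b10110000) = 0b01000110; 0b01000001 ⊕ 0b01000110 = 0b00000111.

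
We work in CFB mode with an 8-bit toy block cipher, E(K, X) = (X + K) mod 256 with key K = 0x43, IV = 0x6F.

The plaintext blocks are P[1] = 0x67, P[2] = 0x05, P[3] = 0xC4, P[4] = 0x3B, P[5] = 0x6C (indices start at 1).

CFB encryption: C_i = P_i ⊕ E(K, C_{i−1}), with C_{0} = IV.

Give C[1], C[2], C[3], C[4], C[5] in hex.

C[1]: E(K, 0x6F) = 0xB2; 0x67 ⊕ 0xB2 = 0xD5.
C[2]: E(K, 0xD5) = 0x18; 0x05 ⊕ 0x18 = 0x1D.
C[3]: E(K, 0x1D) = 0x60; 0xC4 ⊕ 0x60 = 0xA4.
C[4]: E(K, 0xA4) = 0xE7; 0x3B ⊕ 0xE7 = 0xDC.
C[5]: E(K, 0xDC) = 0x1F; 0x6C ⊕ 0x1F = 0x73.

C[1] = 0xD5, C[2] = 0x1D, C[3] = 0xA4, C[4] = 0xDC, C[5] = 0x73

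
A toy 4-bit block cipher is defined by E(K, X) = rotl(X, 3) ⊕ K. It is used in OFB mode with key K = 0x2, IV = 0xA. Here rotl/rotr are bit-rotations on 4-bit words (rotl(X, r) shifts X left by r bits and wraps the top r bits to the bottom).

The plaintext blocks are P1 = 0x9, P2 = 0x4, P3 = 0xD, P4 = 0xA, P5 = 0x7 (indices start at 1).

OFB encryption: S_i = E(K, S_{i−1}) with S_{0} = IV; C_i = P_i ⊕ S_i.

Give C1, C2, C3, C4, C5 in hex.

C1 = 0xE, C2 = 0xD, C3 = 0x3, C4 = 0xF, C5 = 0xF

C1: S = E(K, 0xA) = 0x7; 0x9 ⊕ 0x7 = 0xE.
C2: S = E(K, 0x7) = 0x9; 0x4 ⊕ 0x9 = 0xD.
C3: S = E(K, 0x9) = 0xE; 0xD ⊕ 0xE = 0x3.
C4: S = E(K, 0xE) = 0x5; 0xA ⊕ 0x5 = 0xF.
C5: S = E(K, 0x5) = 0x8; 0x7 ⊕ 0x8 = 0xF.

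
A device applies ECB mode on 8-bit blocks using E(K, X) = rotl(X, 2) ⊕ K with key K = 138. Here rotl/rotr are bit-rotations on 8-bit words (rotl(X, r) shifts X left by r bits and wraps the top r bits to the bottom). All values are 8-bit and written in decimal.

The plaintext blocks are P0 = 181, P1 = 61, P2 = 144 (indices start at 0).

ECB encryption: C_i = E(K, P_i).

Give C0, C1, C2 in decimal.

C0 = 92, C1 = 126, C2 = 200

C0: E(K, 181) = 92.
C1: E(K, 61) = 126.
C2: E(K, 144) = 200.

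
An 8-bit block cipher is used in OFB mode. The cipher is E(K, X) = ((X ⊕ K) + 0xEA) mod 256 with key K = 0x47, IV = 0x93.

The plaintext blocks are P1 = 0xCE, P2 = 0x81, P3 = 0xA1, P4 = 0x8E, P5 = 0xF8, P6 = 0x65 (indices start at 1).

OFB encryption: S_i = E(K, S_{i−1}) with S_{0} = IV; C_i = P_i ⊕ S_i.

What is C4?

C4 = 0x3D

C1: S = E(K, 0x93) = 0xBE; 0xCE ⊕ 0xBE = 0x70.
C2: S = E(K, 0xBE) = 0xE3; 0x81 ⊕ 0xE3 = 0x62.
C3: S = E(K, 0xE3) = 0x8E; 0xA1 ⊕ 0x8E = 0x2F.
C4: S = E(K, 0x8E) = 0xB3; 0x8E ⊕ 0xB3 = 0x3D.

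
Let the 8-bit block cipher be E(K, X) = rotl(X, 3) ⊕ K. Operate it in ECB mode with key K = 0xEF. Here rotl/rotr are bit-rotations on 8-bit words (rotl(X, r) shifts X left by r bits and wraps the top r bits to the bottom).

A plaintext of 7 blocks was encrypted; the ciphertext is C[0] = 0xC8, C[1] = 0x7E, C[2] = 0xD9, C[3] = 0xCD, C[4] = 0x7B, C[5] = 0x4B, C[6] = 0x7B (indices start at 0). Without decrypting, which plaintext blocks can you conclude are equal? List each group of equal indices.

ECB encrypts each block independently with the same key, so equal ciphertext blocks imply equal plaintext blocks.
C[4] = C[6] = 0x7B, so P[4] = P[6].

P[4] = P[6]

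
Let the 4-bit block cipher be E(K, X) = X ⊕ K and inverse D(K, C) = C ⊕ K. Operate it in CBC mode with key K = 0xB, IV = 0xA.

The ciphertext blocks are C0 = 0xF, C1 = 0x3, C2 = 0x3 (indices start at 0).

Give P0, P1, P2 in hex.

P0 = 0xE, P1 = 0x7, P2 = 0xB

CBC decryption: P_i = D(K, C_i) ⊕ C_{i−1}, with C_{−1} = IV.
P0: D(K, 0xF) = 0x4; 0x4 ⊕ 0xA = 0xE.
P1: D(K, 0x3) = 0x8; 0x8 ⊕ 0xF = 0x7.
P2: D(K, 0x3) = 0x8; 0x8 ⊕ 0x3 = 0xB.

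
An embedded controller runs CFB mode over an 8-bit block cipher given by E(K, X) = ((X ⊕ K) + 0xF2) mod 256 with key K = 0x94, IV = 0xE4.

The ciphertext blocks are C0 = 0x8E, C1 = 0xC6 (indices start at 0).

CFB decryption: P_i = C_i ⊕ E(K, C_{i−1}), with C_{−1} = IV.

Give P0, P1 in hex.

P0 = 0xEC, P1 = 0xCA

P0: E(K, 0xE4) = 0x62; 0x8E ⊕ 0x62 = 0xEC.
P1: E(K, 0x8E) = 0x0C; 0xC6 ⊕ 0x0C = 0xCA.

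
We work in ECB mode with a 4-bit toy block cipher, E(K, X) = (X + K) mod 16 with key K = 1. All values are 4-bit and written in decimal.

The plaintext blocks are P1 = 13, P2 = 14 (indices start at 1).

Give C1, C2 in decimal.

C1 = 14, C2 = 15

ECB encryption: C_i = E(K, P_i).
C1: E(K, 13) = 14.
C2: E(K, 14) = 15.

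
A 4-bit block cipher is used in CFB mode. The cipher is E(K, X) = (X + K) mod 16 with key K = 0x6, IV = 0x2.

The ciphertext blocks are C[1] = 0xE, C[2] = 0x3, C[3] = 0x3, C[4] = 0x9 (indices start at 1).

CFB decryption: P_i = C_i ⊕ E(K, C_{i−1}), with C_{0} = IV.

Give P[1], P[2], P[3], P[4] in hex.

P[1]: E(K, 0x2) = 0x8; 0xE ⊕ 0x8 = 0x6.
P[2]: E(K, 0xE) = 0x4; 0x3 ⊕ 0x4 = 0x7.
P[3]: E(K, 0x3) = 0x9; 0x3 ⊕ 0x9 = 0xA.
P[4]: E(K, 0x3) = 0x9; 0x9 ⊕ 0x9 = 0x0.

P[1] = 0x6, P[2] = 0x7, P[3] = 0xA, P[4] = 0x0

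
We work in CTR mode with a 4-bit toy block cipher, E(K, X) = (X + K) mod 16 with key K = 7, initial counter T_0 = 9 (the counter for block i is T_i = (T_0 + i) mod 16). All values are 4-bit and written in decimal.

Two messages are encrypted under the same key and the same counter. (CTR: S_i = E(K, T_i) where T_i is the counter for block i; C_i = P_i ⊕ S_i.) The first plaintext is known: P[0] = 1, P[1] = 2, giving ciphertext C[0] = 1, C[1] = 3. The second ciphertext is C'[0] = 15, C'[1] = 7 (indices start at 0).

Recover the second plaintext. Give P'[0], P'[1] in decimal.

In CTR with a reused counter, both messages share the same keystream S_i, so C_i ⊕ C'_i = P_i ⊕ P'_i and thus P'_i = P_i ⊕ C_i ⊕ C'_i.
P'[0]: 1 ⊕ 1 ⊕ 15 = 15.
P'[1]: 2 ⊕ 3 ⊕ 7 = 6.

P'[0] = 15, P'[1] = 6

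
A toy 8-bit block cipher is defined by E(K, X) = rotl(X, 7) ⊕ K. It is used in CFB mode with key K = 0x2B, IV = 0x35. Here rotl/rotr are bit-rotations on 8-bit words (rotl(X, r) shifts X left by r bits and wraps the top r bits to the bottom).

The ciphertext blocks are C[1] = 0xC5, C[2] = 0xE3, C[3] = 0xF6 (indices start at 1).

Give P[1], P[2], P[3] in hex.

CFB decryption: P_i = C_i ⊕ E(K, C_{i−1}), with C_{0} = IV.
P[1]: E(K, 0x35) = 0xB1; 0xC5 ⊕ 0xB1 = 0x74.
P[2]: E(K, 0xC5) = 0xC9; 0xE3 ⊕ 0xC9 = 0x2A.
P[3]: E(K, 0xE3) = 0xDA; 0xF6 ⊕ 0xDA = 0x2C.

P[1] = 0x74, P[2] = 0x2A, P[3] = 0x2C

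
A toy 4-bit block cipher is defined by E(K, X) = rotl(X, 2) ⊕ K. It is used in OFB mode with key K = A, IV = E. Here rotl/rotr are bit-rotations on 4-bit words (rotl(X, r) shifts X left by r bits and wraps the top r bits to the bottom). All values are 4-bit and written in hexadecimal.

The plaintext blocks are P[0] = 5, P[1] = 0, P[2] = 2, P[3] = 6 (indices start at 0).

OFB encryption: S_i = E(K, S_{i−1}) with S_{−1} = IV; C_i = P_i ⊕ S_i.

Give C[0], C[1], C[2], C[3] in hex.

C[0]: S = E(K, E) = 1; 5 ⊕ 1 = 4.
C[1]: S = E(K, 1) = E; 0 ⊕ E = E.
C[2]: S = E(K, E) = 1; 2 ⊕ 1 = 3.
C[3]: S = E(K, 1) = E; 6 ⊕ E = 8.

C[0] = 4, C[1] = E, C[2] = 3, C[3] = 8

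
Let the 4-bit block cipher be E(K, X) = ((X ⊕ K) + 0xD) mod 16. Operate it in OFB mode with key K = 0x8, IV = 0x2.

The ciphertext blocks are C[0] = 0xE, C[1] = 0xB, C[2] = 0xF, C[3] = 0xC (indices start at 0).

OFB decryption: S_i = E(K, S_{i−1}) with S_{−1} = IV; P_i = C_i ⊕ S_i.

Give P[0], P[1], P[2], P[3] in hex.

P[0]: S = E(K, 0x2) = 0x7; 0xE ⊕ 0x7 = 0x9.
P[1]: S = E(K, 0x7) = 0xC; 0xB ⊕ 0xC = 0x7.
P[2]: S = E(K, 0xC) = 0x1; 0xF ⊕ 0x1 = 0xE.
P[3]: S = E(K, 0x1) = 0x6; 0xC ⊕ 0x6 = 0xA.

P[0] = 0x9, P[1] = 0x7, P[2] = 0xE, P[3] = 0xA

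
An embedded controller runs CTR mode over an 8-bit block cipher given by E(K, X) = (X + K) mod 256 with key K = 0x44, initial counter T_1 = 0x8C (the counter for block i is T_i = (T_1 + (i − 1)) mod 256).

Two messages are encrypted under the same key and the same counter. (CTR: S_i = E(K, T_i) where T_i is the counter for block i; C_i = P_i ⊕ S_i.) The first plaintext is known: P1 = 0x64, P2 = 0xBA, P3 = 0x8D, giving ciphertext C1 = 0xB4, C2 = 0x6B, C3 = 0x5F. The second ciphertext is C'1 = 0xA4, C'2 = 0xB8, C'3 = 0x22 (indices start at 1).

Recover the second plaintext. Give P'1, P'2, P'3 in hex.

In CTR with a reused counter, both messages share the same keystream S_i, so C_i ⊕ C'_i = P_i ⊕ P'_i and thus P'_i = P_i ⊕ C_i ⊕ C'_i.
P'1: 0x64 ⊕ 0xB4 ⊕ 0xA4 = 0x74.
P'2: 0xBA ⊕ 0x6B ⊕ 0xB8 = 0x69.
P'3: 0x8D ⊕ 0x5F ⊕ 0x22 = 0xF0.

P'1 = 0x74, P'2 = 0x69, P'3 = 0xF0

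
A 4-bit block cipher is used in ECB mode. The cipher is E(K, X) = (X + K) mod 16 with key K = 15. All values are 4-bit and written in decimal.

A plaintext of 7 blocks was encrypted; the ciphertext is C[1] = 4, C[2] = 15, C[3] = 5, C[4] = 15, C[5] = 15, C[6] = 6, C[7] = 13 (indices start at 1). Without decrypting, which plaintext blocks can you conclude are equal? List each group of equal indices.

P[2] = P[4] = P[5]

ECB encrypts each block independently with the same key, so equal ciphertext blocks imply equal plaintext blocks.
C[2] = C[4] = C[5] = 15, so P[2] = P[4] = P[5].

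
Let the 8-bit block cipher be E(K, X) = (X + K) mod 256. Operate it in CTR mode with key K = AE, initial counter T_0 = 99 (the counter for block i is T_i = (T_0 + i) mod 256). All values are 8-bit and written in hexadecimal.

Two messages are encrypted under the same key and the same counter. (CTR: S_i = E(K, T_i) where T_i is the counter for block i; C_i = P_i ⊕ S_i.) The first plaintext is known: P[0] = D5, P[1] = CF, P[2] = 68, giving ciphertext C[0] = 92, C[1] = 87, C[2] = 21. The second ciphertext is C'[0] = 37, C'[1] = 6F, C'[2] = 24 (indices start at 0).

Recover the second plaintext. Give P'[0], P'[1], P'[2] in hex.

P'[0] = 70, P'[1] = 27, P'[2] = 6D

In CTR with a reused counter, both messages share the same keystream S_i, so C_i ⊕ C'_i = P_i ⊕ P'_i and thus P'_i = P_i ⊕ C_i ⊕ C'_i.
P'[0]: D5 ⊕ 92 ⊕ 37 = 70.
P'[1]: CF ⊕ 87 ⊕ 6F = 27.
P'[2]: 68 ⊕ 21 ⊕ 24 = 6D.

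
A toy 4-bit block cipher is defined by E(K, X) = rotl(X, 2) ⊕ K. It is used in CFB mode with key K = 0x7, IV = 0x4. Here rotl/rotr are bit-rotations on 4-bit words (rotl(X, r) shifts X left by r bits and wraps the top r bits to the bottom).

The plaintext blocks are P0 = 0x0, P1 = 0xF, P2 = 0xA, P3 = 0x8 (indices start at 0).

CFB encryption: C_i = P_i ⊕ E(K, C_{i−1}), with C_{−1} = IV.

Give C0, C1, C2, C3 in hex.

C0 = 0x6, C1 = 0x1, C2 = 0x9, C3 = 0x9

C0: E(K, 0x4) = 0x6; 0x0 ⊕ 0x6 = 0x6.
C1: E(K, 0x6) = 0xE; 0xF ⊕ 0xE = 0x1.
C2: E(K, 0x1) = 0x3; 0xA ⊕ 0x3 = 0x9.
C3: E(K, 0x9) = 0x1; 0x8 ⊕ 0x1 = 0x9.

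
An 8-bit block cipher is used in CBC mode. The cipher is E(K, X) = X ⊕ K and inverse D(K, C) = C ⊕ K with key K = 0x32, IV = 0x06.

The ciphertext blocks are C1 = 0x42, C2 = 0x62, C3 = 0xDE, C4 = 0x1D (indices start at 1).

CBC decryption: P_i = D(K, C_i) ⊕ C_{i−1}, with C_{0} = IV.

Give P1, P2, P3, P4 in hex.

P1 = 0x76, P2 = 0x12, P3 = 0x8E, P4 = 0xF1

P1: D(K, 0x42) = 0x70; 0x70 ⊕ 0x06 = 0x76.
P2: D(K, 0x62) = 0x50; 0x50 ⊕ 0x42 = 0x12.
P3: D(K, 0xDE) = 0xEC; 0xEC ⊕ 0x62 = 0x8E.
P4: D(K, 0x1D) = 0x2F; 0x2F ⊕ 0xDE = 0xF1.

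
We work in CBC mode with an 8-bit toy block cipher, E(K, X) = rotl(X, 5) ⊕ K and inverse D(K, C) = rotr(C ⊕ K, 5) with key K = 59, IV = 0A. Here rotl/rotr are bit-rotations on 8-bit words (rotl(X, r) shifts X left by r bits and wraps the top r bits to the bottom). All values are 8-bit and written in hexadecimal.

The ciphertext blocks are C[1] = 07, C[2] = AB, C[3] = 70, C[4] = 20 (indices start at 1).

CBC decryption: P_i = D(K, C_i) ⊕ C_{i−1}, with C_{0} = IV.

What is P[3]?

P[3] = E2

P[3]: D(K, 70) = 49; 49 ⊕ AB = E2.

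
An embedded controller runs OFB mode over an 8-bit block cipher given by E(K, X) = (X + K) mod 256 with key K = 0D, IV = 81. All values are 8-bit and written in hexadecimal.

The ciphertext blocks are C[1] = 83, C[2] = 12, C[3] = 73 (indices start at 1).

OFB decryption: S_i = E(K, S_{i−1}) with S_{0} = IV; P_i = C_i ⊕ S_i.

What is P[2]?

P[1]: S = E(K, 81) = 8E; 83 ⊕ 8E = 0D.
P[2]: S = E(K, 8E) = 9B; 12 ⊕ 9B = 89.

P[2] = 89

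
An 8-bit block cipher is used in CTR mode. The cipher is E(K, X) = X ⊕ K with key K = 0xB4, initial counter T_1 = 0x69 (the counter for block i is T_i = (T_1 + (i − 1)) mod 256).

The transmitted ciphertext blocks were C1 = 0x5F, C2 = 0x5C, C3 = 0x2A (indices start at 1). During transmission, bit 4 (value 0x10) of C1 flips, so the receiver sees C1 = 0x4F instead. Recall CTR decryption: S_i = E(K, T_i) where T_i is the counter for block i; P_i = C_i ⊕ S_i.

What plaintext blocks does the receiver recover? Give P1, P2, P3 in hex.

P1 = 0x92, P2 = 0x82, P3 = 0xF5

Only C1 changed, to 0x4F. In CTR, a change in C_i flips the same bit in P_i only; the keystream is unaffected. Decrypting the received ciphertext:
P1: T = 0x69, S = E(K, T) = 0xDD; 0x4F ⊕ 0xDD = 0x92.
P2: T = 0x6A, S = E(K, T) = 0xDE; 0x5C ⊕ 0xDE = 0x82.
P3: T = 0x6B, S = E(K, T) = 0xDF; 0x2A ⊕ 0xDF = 0xF5.
Blocks that differ from the original plaintext: P1.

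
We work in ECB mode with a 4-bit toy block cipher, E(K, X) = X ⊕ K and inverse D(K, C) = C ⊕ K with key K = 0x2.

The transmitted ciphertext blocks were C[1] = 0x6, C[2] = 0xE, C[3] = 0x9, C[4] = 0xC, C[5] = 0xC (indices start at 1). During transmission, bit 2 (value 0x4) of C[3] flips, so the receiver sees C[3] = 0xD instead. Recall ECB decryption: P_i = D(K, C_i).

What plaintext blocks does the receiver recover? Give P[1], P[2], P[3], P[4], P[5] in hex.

P[1] = 0x4, P[2] = 0xC, P[3] = 0xF, P[4] = 0xE, P[5] = 0xE

Only C[3] changed, to 0xD. In ECB, a change in C_i affects only P_i. Decrypting the received ciphertext:
P[1]: D(K, 0x6) = 0x4.
P[2]: D(K, 0xE) = 0xC.
P[3]: D(K, 0xD) = 0xF.
P[4]: D(K, 0xC) = 0xE.
P[5]: D(K, 0xC) = 0xE.
Blocks that differ from the original plaintext: P[3].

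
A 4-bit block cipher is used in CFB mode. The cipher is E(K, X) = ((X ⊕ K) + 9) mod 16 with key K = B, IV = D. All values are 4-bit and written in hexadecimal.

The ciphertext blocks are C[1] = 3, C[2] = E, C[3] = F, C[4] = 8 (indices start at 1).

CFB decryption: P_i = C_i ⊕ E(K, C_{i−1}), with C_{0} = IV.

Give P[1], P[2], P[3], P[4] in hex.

P[1] = C, P[2] = F, P[3] = 1, P[4] = 5

P[1]: E(K, D) = F; 3 ⊕ F = C.
P[2]: E(K, 3) = 1; E ⊕ 1 = F.
P[3]: E(K, E) = E; F ⊕ E = 1.
P[4]: E(K, F) = D; 8 ⊕ D = 5.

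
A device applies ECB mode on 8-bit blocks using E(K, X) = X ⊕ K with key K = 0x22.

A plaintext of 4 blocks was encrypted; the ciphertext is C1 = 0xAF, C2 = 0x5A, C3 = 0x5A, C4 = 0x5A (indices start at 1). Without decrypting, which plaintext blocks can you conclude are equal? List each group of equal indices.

P2 = P3 = P4

ECB encrypts each block independently with the same key, so equal ciphertext blocks imply equal plaintext blocks.
C2 = C3 = C4 = 0x5A, so P2 = P3 = P4.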